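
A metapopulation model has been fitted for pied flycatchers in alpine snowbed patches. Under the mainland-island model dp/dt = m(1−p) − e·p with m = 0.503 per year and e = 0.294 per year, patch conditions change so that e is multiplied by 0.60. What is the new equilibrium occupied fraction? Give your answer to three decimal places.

Before: p* = 0.503/(0.503+0.294) = 0.6311.
After: m = 0.503, e = 0.1764; p* = 0.503/0.6794 = 0.7404.

0.740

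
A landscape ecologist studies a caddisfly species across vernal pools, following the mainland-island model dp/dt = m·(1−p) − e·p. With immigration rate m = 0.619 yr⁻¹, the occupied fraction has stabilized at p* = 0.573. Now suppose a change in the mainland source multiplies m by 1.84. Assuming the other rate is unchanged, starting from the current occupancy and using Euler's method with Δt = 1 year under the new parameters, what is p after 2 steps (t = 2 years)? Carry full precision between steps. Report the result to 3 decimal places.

0.662

Balance m(1−p*) = e·p* gives e = m(1−p*)/p* = 0.619×0.42700/0.57300 = 0.46128.
Starting from p₀ = 0.57300; update p ← p + (dp/dt)·Δt with the new parameters.
step 1: Δp = +0.22202, p = 0.79502
step 2: Δp = -0.13327, p = 0.66176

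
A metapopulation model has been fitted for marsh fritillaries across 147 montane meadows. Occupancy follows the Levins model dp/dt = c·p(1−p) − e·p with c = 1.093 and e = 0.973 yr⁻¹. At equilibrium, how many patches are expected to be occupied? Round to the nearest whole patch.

p* = 1 − e/c = 1 − 0.973/1.093 = 0.1098.
Expected occupied patches = N × p* = 147 × 0.1098 = 16.14 ≈ 16.

16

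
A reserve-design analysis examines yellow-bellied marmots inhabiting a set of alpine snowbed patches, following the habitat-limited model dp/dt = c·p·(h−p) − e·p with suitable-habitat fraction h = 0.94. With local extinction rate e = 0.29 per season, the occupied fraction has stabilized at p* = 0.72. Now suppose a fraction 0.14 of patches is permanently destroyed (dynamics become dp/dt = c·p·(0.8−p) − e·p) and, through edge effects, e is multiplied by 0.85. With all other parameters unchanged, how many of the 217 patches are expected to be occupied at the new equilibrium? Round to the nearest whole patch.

133

Balance c(h−p*) = e gives c = e/(0.94 − 0.72000) = 0.29/0.22000 = 1.31818.
New p* = 0.8 − e/c = 0.8 − 0.24650/1.31818 = 0.61300.
Expected occupied = 217 × 0.61300 = 133.02 ≈ 133.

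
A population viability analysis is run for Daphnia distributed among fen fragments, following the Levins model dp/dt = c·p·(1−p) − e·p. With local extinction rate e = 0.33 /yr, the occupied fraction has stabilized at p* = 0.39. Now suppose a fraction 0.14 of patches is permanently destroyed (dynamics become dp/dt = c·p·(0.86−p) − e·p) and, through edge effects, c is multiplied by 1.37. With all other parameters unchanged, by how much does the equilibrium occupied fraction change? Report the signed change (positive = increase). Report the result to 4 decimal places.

0.0247

Balance c(1−p*) = e gives c = e/(1 − 0.39000) = 0.33/0.61000 = 0.54098.
New p* = 0.86 − e/c = 0.86 − 0.33000/0.74114 = 0.41474.
Δp* = 0.41474 − 0.39000 = +0.02474.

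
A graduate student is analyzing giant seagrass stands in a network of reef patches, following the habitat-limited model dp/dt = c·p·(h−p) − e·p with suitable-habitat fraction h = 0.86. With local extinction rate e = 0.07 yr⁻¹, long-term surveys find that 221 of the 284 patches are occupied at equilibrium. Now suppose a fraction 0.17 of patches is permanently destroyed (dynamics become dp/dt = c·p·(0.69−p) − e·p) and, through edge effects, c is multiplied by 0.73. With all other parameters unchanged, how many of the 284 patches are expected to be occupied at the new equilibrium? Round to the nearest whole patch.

164

Observed p* = 221/284 = 0.77817.
Balance c(h−p*) = e gives c = e/(0.86 − 0.77817) = 0.07/0.08183 = 0.85543.
New p* = 0.69 − e/c = 0.69 − 0.07000/0.62446 = 0.57790.
Expected occupied = 284 × 0.57790 = 164.12 ≈ 164.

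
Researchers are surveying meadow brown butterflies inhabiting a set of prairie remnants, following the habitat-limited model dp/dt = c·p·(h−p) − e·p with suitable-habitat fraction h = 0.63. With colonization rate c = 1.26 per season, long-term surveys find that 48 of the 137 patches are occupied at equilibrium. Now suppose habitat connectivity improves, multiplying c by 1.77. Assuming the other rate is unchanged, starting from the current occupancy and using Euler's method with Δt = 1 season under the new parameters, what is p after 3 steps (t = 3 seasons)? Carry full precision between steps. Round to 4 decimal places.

Observed p* = 48/137 = 0.35036.
Balance c(h−p*) = e gives e = 1.26×(0.63 − 0.35036) = 0.35234.
Starting from p₀ = 0.35036; update p ← p + (dp/dt)·Δt with the new parameters.
  1  |  dp/dt·Δt = +0.095055  |  p_1 = 0.445420
  2  |  dp/dt·Δt = +0.026418  |  p_2 = 0.471838
  3  |  dp/dt·Δt = +0.000185  |  p_3 = 0.472023

0.4720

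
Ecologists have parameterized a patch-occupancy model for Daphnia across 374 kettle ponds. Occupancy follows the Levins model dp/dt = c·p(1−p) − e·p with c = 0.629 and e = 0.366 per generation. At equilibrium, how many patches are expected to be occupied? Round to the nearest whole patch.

156

p* = 1 − e/c = 1 − 0.366/0.629 = 0.4181.
Expected occupied patches = N × p* = 374 × 0.4181 = 156.38 ≈ 156.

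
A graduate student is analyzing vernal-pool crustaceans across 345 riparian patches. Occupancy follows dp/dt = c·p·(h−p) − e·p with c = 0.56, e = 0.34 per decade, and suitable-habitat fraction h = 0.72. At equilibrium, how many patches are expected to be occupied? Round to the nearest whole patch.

p* = h − e/c = 0.72 − 0.6071 = 0.1129.
Expected occupied patches = N × p* = 345 × 0.1129 = 38.94 ≈ 39.

39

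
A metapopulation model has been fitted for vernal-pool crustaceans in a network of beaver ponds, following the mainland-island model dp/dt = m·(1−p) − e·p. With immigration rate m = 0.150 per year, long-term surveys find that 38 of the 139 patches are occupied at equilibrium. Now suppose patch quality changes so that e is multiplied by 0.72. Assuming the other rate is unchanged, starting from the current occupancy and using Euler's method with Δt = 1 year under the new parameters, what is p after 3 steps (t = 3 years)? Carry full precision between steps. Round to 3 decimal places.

0.331

Observed p* = 38/139 = 0.27338.
Balance m(1−p*) = e·p* gives e = m(1−p*)/p* = 0.150×0.72662/0.27338 = 0.39868.
Starting from p₀ = 0.27338; update p ← p + (dp/dt)·Δt with the new parameters.
step 1: Δp = +0.03052, p = 0.30390
step 2: Δp = +0.01718, p = 0.32108
step 3: Δp = +0.00967, p = 0.33075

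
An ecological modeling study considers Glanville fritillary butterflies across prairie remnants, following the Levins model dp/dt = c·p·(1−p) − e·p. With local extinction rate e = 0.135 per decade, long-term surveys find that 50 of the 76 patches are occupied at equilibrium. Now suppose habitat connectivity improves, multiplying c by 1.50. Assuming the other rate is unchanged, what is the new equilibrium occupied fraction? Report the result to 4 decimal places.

0.7719

Observed p* = 50/76 = 0.65789.
Balance c(1−p*) = e gives c = e/(1 − 0.65789) = 0.135/0.34211 = 0.39461.
New p* = 1 − e/c = 1 − 0.13500/0.59191 = 0.77192.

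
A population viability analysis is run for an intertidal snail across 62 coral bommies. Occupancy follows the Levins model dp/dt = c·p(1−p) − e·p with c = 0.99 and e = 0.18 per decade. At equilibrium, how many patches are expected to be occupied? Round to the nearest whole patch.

p* = 1 − e/c = 1 − 0.18/0.99 = 0.8182.
Expected occupied patches = N × p* = 62 × 0.8182 = 50.73 ≈ 51.

51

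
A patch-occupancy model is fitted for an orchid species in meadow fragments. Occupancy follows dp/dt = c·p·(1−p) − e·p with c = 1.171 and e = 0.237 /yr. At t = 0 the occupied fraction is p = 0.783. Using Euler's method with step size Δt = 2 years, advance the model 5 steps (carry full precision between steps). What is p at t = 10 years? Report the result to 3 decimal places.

0.805

Update rule: p ← p + [c·p·(1−p) − e·p]·Δt with Δt = 2.
step 1: Δp = +0.02679, p = 0.80979
step 2: Δp = -0.02310, p = 0.78669
step 3: Δp = +0.02012, p = 0.80681
step 4: Δp = -0.01738, p = 0.78943
step 5: Δp = +0.01513, p = 0.80456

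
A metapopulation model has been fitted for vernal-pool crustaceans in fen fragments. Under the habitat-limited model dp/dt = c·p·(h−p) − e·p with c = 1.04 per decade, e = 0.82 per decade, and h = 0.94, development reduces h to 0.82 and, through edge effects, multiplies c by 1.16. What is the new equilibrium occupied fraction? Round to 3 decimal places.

0.140

Before: p* = h − e/c = 0.94 − 0.82/1.04 = 0.94 − 0.7885 = 0.1515.
After: c = 1.2064, e = 0.82, h = 0.82; p* = 0.82 − 0.82/1.2064 = 0.1403.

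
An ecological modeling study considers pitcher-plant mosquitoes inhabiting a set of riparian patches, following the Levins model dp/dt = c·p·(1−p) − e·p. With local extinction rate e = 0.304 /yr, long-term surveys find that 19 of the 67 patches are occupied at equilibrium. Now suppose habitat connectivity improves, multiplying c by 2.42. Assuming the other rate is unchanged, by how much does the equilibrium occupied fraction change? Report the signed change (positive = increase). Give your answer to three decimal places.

0.420

Observed p* = 19/67 = 0.28358.
Balance c(1−p*) = e gives c = e/(1 − 0.28358) = 0.304/0.71642 = 0.42433.
New p* = 1 − e/c = 1 − 0.30400/1.02688 = 0.70396.
Δp* = 0.70396 − 0.28358 = +0.42038.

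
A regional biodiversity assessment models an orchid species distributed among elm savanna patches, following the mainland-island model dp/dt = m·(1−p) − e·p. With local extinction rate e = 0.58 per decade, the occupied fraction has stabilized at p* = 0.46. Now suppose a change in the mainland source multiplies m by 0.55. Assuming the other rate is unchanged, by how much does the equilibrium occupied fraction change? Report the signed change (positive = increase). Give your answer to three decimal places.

-0.141

Balance m(1−p*) = e·p* gives m = e·p*/(1−p*) = 0.58×0.46000/0.54000 = 0.49407.
New p* = m/(m+e) = 0.27174/(0.27174+0.58000) = 0.31904.
Δp* = 0.31904 − 0.46000 = -0.14096.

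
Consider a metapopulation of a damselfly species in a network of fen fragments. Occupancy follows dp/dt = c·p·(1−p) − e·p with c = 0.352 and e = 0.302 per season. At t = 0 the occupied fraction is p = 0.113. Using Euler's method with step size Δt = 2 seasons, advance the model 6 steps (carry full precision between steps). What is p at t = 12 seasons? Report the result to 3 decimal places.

Update rule: p ← p + [c·p·(1−p) − e·p]·Δt with Δt = 2.
  1  |  dp/dt·Δt = +0.002311  |  p_1 = 0.115311
  2  |  dp/dt·Δt = +0.002170  |  p_2 = 0.117481
  3  |  dp/dt·Δt = +0.002032  |  p_3 = 0.119513
  4  |  dp/dt·Δt = +0.001896  |  p_4 = 0.121408
  5  |  dp/dt·Δt = +0.001764  |  p_5 = 0.123172
  6  |  dp/dt·Δt = +0.001637  |  p_6 = 0.124809

0.125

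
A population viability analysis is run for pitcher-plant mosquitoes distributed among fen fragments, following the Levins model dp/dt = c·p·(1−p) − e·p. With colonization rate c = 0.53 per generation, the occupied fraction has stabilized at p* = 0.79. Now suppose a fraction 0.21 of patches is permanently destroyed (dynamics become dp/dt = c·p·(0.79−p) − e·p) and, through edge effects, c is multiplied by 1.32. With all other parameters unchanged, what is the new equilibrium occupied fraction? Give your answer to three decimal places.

Balance c(1−p*) = e gives e = 0.53×(1 − 0.79000) = 0.11130.
New p* = 0.79 − e/c = 0.79 − 0.11130/0.69960 = 0.63091.

0.631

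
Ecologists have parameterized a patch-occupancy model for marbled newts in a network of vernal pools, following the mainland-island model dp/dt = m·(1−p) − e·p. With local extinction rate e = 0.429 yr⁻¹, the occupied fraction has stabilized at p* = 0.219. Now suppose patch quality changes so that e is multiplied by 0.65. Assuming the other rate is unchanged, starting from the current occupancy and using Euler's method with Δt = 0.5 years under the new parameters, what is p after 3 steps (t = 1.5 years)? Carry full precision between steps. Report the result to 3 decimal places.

Balance m(1−p*) = e·p* gives m = e·p*/(1−p*) = 0.429×0.21900/0.78100 = 0.12030.
Starting from p₀ = 0.21900; update p ← p + (dp/dt)·Δt with the new parameters.
p: 0.21900 → 0.23544  (Δp = +0.01644)
p: 0.23544 → 0.24860  (Δp = +0.01316)
p: 0.24860 → 0.25914  (Δp = +0.01053)

0.259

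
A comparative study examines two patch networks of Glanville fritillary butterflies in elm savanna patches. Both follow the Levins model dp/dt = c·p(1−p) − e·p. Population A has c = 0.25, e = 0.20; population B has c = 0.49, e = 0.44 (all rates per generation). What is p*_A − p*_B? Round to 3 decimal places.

A: p*_A = 1 − 0.20/0.25 = 0.2000.
B: p*_B = 1 − 0.44/0.49 = 0.1020.
p*_A − p*_B = 0.2000 − 0.1020 = 0.0980.

0.098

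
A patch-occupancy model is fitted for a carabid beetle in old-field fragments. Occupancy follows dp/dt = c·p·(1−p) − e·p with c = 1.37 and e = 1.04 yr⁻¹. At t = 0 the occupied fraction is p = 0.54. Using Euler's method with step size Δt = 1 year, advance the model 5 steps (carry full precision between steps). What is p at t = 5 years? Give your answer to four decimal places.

Update rule: p ← p + [c·p·(1−p) − e·p]·Δt with Δt = 1.
t = 1: p = 0.54000 + (-0.22129) = 0.31871
t = 2: p = 0.31871 + (-0.03398) = 0.28472
t = 3: p = 0.28472 + (-0.01710) = 0.26762
t = 4: p = 0.26762 + (-0.00981) = 0.25781
t = 5: p = 0.25781 + (-0.00598) = 0.25183

0.2518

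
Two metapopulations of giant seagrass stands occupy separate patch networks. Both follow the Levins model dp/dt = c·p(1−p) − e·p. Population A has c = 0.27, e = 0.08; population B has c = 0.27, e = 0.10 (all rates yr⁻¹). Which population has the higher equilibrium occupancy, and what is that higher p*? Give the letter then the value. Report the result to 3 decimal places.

A, 0.704

A: p*_A = 1 − 0.08/0.27 = 0.7037.
B: p*_B = 1 − 0.10/0.27 = 0.6296.
A is higher at 0.7037.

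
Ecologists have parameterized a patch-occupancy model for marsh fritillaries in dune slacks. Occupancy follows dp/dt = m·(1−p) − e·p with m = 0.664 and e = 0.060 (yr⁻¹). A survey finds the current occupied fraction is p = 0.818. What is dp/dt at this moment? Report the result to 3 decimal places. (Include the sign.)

0.072

Colonization term: m·(1−p) = 0.664×0.1820 = 0.12085.
Extinction term: e·p = 0.04908.
dp/dt = 0.12085 − 0.04908 = 0.07177.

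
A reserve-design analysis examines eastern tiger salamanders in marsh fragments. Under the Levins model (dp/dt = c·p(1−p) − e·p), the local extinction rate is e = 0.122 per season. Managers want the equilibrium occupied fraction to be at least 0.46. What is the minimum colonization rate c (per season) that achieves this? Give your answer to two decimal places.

0.23

p* = 1 − e/c ≥ 0.46 requires e/c ≤ 0.5400, i.e. c ≥ e/0.5400.
c_min = 0.122/0.5400 = 0.2259.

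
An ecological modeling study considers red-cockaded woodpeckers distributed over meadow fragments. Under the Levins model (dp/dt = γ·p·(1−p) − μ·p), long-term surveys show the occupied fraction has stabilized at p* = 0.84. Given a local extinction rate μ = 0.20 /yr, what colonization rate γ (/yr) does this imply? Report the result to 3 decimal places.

At equilibrium γ(1−p*) = μ, so γ = μ/(1−p*).
γ = 0.20/(1 − 0.84) = 0.20/0.1600 = 1.2500.

1.250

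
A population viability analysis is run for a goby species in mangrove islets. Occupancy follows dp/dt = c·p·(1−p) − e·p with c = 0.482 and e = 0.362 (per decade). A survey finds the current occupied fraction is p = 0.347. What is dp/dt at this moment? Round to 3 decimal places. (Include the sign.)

-0.016

Colonization term: c·p·(1−p) = 0.482×0.347×0.6530 = 0.10922.
Extinction term: e·p = 0.12561.
dp/dt = 0.10922 − 0.12561 = -0.01640.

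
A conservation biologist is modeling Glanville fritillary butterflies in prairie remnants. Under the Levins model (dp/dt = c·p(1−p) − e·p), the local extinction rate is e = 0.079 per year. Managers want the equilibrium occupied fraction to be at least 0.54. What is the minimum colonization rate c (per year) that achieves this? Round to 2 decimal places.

p* = 1 − e/c ≥ 0.54 requires e/c ≤ 0.4600, i.e. c ≥ e/0.4600.
c_min = 0.079/0.4600 = 0.1717.

0.17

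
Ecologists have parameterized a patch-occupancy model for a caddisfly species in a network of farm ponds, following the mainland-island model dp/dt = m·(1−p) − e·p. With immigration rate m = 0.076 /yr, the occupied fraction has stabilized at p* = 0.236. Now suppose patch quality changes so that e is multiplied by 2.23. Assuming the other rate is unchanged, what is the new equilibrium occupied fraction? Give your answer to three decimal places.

0.122

Balance m(1−p*) = e·p* gives e = m(1−p*)/p* = 0.076×0.76400/0.23600 = 0.24603.
New p* = m/(m+e) = 0.07600/(0.07600+0.54865) = 0.12167.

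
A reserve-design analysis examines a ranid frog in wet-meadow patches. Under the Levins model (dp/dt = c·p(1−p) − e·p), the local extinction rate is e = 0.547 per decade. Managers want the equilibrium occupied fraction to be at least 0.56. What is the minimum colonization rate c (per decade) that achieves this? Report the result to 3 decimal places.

1.243

p* = 1 − e/c ≥ 0.56 requires e/c ≤ 0.4400, i.e. c ≥ e/0.4400.
c_min = 0.547/0.4400 = 1.2432.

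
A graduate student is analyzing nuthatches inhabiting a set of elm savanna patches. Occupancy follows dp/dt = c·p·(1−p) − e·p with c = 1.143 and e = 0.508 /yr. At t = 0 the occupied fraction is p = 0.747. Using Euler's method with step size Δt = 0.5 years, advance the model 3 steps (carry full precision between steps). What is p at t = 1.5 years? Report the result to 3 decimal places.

0.599

Update rule: p ← p + [c·p·(1−p) − e·p]·Δt with Δt = 0.5.
p: 0.74700 → 0.66527  (Δp = -0.08173)
p: 0.66527 → 0.62356  (Δp = -0.04171)
p: 0.62356 → 0.59932  (Δp = -0.02423)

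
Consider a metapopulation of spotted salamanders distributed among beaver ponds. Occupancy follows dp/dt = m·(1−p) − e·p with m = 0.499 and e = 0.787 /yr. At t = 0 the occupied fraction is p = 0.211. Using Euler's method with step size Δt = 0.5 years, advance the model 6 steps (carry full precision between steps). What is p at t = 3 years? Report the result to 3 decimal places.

Update rule: p ← p + [m·(1−p) − e·p]·Δt with Δt = 0.5.
p: 0.21100 → 0.32483  (Δp = +0.11383)
p: 0.32483 → 0.36546  (Δp = +0.04064)
p: 0.36546 → 0.37997  (Δp = +0.01451)
p: 0.37997 → 0.38515  (Δp = +0.00518)
p: 0.38515 → 0.38700  (Δp = +0.00185)
p: 0.38700 → 0.38766  (Δp = +0.00066)

0.388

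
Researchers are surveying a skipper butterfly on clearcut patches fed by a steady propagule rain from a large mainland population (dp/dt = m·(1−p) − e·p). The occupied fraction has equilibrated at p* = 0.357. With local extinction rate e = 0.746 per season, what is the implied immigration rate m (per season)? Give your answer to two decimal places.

At equilibrium m(1−p*) = e·p*, so m = e·p*/(1−p*).
m = 0.746 × 0.357 / 0.6430 = 0.2663/0.6430 = 0.4142.

0.41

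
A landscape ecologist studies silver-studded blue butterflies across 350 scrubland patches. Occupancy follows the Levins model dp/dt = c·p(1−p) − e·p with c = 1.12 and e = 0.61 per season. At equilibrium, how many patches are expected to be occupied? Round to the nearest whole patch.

p* = 1 − e/c = 1 − 0.61/1.12 = 0.4554.
Expected occupied patches = N × p* = 350 × 0.4554 = 159.38 ≈ 159.

159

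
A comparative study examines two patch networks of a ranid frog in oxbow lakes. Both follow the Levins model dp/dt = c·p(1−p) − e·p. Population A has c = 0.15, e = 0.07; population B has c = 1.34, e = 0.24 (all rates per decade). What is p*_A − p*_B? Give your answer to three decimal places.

-0.288

A: p*_A = 1 − 0.07/0.15 = 0.5333.
B: p*_B = 1 − 0.24/1.34 = 0.8209.
p*_A − p*_B = 0.5333 − 0.8209 = -0.2876.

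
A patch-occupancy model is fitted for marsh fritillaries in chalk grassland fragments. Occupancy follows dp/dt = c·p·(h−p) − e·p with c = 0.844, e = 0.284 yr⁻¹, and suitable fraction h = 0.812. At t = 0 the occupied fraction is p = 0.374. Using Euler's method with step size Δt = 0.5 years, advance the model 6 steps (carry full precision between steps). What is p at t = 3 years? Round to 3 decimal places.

Update rule: p ← p + [c·p·(h−p) − e·p]·Δt with Δt = 0.5.
step 1: Δp = +0.01602, p = 0.39002
step 2: Δp = +0.01407, p = 0.40409
step 3: Δp = +0.01218, p = 0.41627
step 4: Δp = +0.01041, p = 0.42668
step 5: Δp = +0.00879, p = 0.43547
step 6: Δp = +0.00736, p = 0.44283

0.443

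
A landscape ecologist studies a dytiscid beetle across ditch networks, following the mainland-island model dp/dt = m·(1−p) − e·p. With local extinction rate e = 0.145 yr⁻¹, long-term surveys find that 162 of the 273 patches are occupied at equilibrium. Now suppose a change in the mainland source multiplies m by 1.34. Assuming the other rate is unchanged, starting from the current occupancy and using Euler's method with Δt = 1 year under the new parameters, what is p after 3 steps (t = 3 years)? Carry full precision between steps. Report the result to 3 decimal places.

0.649

Observed p* = 162/273 = 0.59341.
Balance m(1−p*) = e·p* gives m = e·p*/(1−p*) = 0.145×0.59341/0.40659 = 0.21162.
Starting from p₀ = 0.59341; update p ← p + (dp/dt)·Δt with the new parameters.
  1  |  dp/dt·Δt = +0.029255  |  p_1 = 0.622662
  2  |  dp/dt·Δt = +0.016717  |  p_2 = 0.639379
  3  |  dp/dt·Δt = +0.009553  |  p_3 = 0.648931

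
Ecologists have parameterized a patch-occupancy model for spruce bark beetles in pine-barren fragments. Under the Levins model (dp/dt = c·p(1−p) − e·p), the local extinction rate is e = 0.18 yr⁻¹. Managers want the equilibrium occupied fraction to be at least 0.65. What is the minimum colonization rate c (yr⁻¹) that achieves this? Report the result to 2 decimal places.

0.51

p* = 1 − e/c ≥ 0.65 requires e/c ≤ 0.3500, i.e. c ≥ e/0.3500.
c_min = 0.18/0.3500 = 0.5143.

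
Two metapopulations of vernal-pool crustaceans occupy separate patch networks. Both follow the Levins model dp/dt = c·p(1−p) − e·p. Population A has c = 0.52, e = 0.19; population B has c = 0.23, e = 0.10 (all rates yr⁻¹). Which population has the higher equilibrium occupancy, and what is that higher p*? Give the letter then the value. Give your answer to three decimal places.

A, 0.635

A: p*_A = 1 − 0.19/0.52 = 0.6346.
B: p*_B = 1 − 0.10/0.23 = 0.5652.
A is higher at 0.6346.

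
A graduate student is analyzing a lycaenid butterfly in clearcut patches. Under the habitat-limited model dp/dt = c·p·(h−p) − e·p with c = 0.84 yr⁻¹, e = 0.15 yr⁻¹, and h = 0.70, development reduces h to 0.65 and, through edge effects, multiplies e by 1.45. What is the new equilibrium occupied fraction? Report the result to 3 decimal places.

Before: p* = h − e/c = 0.70 − 0.15/0.84 = 0.70 − 0.1786 = 0.5214.
After: c = 0.84, e = 0.2175, h = 0.65; p* = 0.65 − 0.2175/0.84 = 0.3911.

0.391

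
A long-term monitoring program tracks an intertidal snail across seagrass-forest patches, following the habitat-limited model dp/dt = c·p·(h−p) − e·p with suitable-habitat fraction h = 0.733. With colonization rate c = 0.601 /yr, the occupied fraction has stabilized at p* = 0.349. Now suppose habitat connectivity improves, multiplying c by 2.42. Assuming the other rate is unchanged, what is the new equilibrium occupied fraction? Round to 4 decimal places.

0.5743

Balance c(h−p*) = e gives e = 0.601×(0.733 − 0.34900) = 0.23078.
New p* = 0.733 − e/c = 0.733 − 0.23078/1.45442 = 0.57433.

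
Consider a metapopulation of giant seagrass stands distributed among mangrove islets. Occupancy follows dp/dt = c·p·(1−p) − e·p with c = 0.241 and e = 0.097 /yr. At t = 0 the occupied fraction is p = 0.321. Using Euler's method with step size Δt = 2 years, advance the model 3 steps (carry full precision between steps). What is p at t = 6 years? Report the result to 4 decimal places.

Update rule: p ← p + [c·p·(1−p) − e·p]·Δt with Δt = 2.
t = 2: p = 0.32100 + (+0.04278) = 0.36378
t = 4: p = 0.36378 + (+0.04098) = 0.40476
t = 6: p = 0.40476 + (+0.03760) = 0.44237

0.4424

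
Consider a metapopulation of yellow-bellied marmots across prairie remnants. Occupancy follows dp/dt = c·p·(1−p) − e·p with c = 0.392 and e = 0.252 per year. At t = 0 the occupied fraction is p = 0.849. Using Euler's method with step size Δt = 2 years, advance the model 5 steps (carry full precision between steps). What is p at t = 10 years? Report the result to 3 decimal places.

Update rule: p ← p + [c·p·(1−p) − e·p]·Δt with Δt = 2.
p: 0.84900 → 0.52161  (Δp = -0.32739)
p: 0.52161 → 0.45435  (Δp = -0.06726)
p: 0.45435 → 0.41973  (Δp = -0.03463)
p: 0.41973 → 0.39913  (Δp = -0.02059)
p: 0.39913 → 0.38599  (Δp = -0.01314)

0.386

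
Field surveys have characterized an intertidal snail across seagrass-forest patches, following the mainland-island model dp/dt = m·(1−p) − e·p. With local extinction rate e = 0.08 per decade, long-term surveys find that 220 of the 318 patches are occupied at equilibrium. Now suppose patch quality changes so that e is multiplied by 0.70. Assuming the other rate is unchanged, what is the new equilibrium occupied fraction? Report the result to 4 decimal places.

Observed p* = 220/318 = 0.69182.
Balance m(1−p*) = e·p* gives m = e·p*/(1−p*) = 0.08×0.69182/0.30818 = 0.17959.
New p* = m/(m+e) = 0.17959/(0.17959+0.05600) = 0.76230.

0.7623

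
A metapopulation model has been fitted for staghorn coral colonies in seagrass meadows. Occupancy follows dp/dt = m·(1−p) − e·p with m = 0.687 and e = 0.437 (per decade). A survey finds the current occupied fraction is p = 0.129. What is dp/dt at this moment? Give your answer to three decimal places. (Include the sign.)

Colonization term: m·(1−p) = 0.687×0.8710 = 0.59838.
Extinction term: e·p = 0.05637.
dp/dt = 0.59838 − 0.05637 = 0.54200.

0.542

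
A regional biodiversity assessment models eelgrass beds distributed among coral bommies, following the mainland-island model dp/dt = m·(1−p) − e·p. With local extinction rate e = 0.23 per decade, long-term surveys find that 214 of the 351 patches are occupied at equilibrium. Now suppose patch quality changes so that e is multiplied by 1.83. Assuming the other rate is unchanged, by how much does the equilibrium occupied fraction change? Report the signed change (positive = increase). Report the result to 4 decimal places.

Observed p* = 214/351 = 0.60969.
Balance m(1−p*) = e·p* gives m = e·p*/(1−p*) = 0.23×0.60969/0.39031 = 0.35928.
New p* = m/(m+e) = 0.35928/(0.35928+0.42090) = 0.46051.
Δp* = 0.46051 − 0.60969 = -0.14918.

-0.1492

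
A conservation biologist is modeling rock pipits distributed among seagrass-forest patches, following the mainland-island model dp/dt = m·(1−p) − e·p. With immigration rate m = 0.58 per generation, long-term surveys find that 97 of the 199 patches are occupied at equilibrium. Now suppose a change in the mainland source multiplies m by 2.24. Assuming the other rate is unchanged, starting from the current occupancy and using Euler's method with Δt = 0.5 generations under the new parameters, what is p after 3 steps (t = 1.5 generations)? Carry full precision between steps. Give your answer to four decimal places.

0.6805

Observed p* = 97/199 = 0.48744.
Balance m(1−p*) = e·p* gives e = m(1−p*)/p* = 0.58×0.51256/0.48744 = 0.60990.
Starting from p₀ = 0.48744; update p ← p + (dp/dt)·Δt with the new parameters.
  1  |  dp/dt·Δt = +0.184318  |  p_1 = 0.671755
  2  |  dp/dt·Δt = +0.008378  |  p_2 = 0.680132
  3  |  dp/dt·Δt = +0.000381  |  p_3 = 0.680513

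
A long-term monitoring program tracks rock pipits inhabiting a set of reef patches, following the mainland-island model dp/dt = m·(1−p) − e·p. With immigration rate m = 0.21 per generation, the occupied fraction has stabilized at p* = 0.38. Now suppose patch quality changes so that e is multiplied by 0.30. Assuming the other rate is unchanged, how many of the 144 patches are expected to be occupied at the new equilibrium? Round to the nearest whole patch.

Balance m(1−p*) = e·p* gives e = m(1−p*)/p* = 0.21×0.62000/0.38000 = 0.34263.
New p* = m/(m+e) = 0.21000/(0.21000+0.10279) = 0.67138.
Expected occupied = 144 × 0.67138 = 96.68 ≈ 97.

97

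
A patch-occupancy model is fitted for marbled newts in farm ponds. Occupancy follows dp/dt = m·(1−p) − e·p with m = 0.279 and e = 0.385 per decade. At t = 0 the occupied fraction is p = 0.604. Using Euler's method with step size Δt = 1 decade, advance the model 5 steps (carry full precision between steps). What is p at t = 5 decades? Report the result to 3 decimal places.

Update rule: p ← p + [m·(1−p) − e·p]·Δt with Δt = 1.
  1  |  dp/dt·Δt = -0.122056  |  p_1 = 0.481944
  2  |  dp/dt·Δt = -0.041011  |  p_2 = 0.440933
  3  |  dp/dt·Δt = -0.013780  |  p_3 = 0.427154
  4  |  dp/dt·Δt = -0.004630  |  p_4 = 0.422524
  5  |  dp/dt·Δt = -0.001556  |  p_5 = 0.420968

0.421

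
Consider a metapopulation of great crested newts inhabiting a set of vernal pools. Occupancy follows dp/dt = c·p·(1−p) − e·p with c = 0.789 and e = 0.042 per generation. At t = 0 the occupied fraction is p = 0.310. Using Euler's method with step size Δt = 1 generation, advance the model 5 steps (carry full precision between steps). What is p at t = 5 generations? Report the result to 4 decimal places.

0.9302

Update rule: p ← p + [c·p·(1−p) − e·p]·Δt with Δt = 1.
step 1: Δp = +0.15575, p = 0.46575
step 2: Δp = +0.17676, p = 0.64251
step 3: Δp = +0.15424, p = 0.79675
step 4: Δp = +0.09431, p = 0.89106
step 5: Δp = +0.03917, p = 0.93022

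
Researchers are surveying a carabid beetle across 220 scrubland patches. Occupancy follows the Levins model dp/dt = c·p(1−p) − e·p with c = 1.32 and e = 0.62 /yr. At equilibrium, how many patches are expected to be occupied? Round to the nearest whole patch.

p* = 1 − e/c = 1 − 0.62/1.32 = 0.5303.
Expected occupied patches = N × p* = 220 × 0.5303 = 116.67 ≈ 117.

117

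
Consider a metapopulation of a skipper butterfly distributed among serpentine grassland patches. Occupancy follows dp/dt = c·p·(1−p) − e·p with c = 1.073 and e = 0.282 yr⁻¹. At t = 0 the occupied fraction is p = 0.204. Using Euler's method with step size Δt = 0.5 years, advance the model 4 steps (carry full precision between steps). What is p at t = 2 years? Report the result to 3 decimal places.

0.474

Update rule: p ← p + [c·p·(1−p) − e·p]·Δt with Δt = 0.5.
p: 0.20400 → 0.26236  (Δp = +0.05836)
p: 0.26236 → 0.32919  (Δp = +0.06683)
p: 0.32919 → 0.40125  (Δp = +0.07206)
p: 0.40125 → 0.47356  (Δp = +0.07232)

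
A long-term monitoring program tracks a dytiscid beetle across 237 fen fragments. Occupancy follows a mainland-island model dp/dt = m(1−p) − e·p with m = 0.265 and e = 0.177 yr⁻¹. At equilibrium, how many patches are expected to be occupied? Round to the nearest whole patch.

142

p* = m/(m+e) = 0.265/0.4420 = 0.5995.
Expected occupied patches = N × p* = 237 × 0.5995 = 142.09 ≈ 142.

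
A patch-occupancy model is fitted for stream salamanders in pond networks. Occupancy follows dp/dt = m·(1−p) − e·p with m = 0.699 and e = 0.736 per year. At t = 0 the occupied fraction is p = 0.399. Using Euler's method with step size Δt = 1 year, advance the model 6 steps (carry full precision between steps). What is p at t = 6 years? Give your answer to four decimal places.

0.4865

Update rule: p ← p + [m·(1−p) − e·p]·Δt with Δt = 1.
  1  |  dp/dt·Δt = +0.126435  |  p_1 = 0.525435
  2  |  dp/dt·Δt = -0.054999  |  p_2 = 0.470436
  3  |  dp/dt·Δt = +0.023925  |  p_3 = 0.494360
  4  |  dp/dt·Δt = -0.010407  |  p_4 = 0.483953
  5  |  dp/dt·Δt = +0.004527  |  p_5 = 0.488480
  6  |  dp/dt·Δt = -0.001969  |  p_6 = 0.486511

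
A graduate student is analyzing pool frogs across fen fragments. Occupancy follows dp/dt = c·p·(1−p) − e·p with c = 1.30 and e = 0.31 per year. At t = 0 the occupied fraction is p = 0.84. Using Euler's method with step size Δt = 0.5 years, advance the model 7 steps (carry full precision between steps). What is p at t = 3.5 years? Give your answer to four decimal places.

Update rule: p ← p + [c·p·(1−p) − e·p]·Δt with Δt = 0.5.
step 1: Δp = -0.04284, p = 0.79716
step 2: Δp = -0.01846, p = 0.77870
step 3: Δp = -0.00869, p = 0.77001
step 4: Δp = -0.00424, p = 0.76577
step 5: Δp = -0.00211, p = 0.76366
step 6: Δp = -0.00106, p = 0.76261
step 7: Δp = -0.00053, p = 0.76208

0.7621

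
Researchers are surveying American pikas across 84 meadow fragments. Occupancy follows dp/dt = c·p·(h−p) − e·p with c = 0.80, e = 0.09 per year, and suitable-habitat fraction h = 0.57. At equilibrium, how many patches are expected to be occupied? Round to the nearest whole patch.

p* = h − e/c = 0.57 − 0.1125 = 0.4575.
Expected occupied patches = N × p* = 84 × 0.4575 = 38.43 ≈ 38.

38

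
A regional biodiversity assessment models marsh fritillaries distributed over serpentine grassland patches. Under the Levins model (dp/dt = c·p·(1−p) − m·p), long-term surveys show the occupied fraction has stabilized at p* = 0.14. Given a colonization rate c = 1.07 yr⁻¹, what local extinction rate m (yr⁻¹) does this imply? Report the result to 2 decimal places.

0.92

At equilibrium c(1−p*) = m.
m = 1.07 × (1 − 0.14) = 1.07 × 0.8600 = 0.9202.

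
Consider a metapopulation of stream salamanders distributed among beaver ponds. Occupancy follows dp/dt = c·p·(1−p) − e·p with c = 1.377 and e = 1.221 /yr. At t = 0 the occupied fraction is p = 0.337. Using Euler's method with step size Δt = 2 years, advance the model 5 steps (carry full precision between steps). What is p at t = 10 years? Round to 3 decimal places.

Update rule: p ← p + [c·p·(1−p) − e·p]·Δt with Δt = 2.
t = 2: p = 0.33700 + (-0.20763) = 0.12937
t = 4: p = 0.12937 + (-0.00573) = 0.12364
t = 6: p = 0.12364 + (-0.00353) = 0.12012
t = 8: p = 0.12012 + (-0.00226) = 0.11786
t = 10: p = 0.11786 + (-0.00148) = 0.11638

0.116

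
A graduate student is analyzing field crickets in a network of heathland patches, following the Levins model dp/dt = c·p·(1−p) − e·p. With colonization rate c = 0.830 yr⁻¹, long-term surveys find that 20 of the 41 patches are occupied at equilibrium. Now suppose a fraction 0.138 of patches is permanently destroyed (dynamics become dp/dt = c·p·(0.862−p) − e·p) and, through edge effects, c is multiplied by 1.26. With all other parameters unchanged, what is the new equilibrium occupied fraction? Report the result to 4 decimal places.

Observed p* = 20/41 = 0.48780.
Balance c(1−p*) = e gives e = 0.830×(1 − 0.48780) = 0.42513.
New p* = 0.862 − e/c = 0.862 − 0.42513/1.04580 = 0.45549.

0.4555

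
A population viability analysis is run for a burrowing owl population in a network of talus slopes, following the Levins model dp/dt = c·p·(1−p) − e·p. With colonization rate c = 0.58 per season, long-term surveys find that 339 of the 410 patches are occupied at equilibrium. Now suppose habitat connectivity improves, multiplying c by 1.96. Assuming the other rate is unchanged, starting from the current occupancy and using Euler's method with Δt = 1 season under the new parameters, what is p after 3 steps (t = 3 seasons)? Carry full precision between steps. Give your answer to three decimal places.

0.912

Observed p* = 339/410 = 0.82683.
Balance c(1−p*) = e gives e = 0.58×(1 − 0.82683) = 0.10044.
Starting from p₀ = 0.82683; update p ← p + (dp/dt)·Δt with the new parameters.
step 1: Δp = +0.07972, p = 0.90655
step 2: Δp = +0.00525, p = 0.91180
step 3: Δp = -0.00016, p = 0.91164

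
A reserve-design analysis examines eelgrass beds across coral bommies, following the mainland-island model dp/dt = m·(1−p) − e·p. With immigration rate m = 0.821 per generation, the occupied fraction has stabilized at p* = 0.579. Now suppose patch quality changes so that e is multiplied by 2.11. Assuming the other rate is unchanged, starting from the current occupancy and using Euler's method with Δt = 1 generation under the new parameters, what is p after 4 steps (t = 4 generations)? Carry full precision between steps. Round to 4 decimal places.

Balance m(1−p*) = e·p* gives e = m(1−p*)/p* = 0.821×0.42100/0.57900 = 0.59696.
Starting from p₀ = 0.57900; update p ← p + (dp/dt)·Δt with the new parameters.
p: 0.57900 → 0.19534  (Δp = -0.38366)
p: 0.19534 → 0.60992  (Δp = +0.41458)
p: 0.60992 → 0.16193  (Δp = -0.44799)
p: 0.16193 → 0.64602  (Δp = +0.48410)

0.6460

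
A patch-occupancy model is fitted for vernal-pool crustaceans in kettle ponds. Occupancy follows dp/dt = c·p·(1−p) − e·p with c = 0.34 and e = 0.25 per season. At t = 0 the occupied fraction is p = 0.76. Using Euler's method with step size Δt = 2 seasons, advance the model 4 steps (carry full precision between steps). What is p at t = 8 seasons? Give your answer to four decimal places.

Update rule: p ← p + [c·p·(1−p) − e·p]·Δt with Δt = 2.
  1  |  dp/dt·Δt = -0.255968  |  p_1 = 0.504032
  2  |  dp/dt·Δt = -0.082027  |  p_2 = 0.422005
  3  |  dp/dt·Δt = -0.045139  |  p_3 = 0.376866
  4  |  dp/dt·Δt = -0.028743  |  p_4 = 0.348123

0.3481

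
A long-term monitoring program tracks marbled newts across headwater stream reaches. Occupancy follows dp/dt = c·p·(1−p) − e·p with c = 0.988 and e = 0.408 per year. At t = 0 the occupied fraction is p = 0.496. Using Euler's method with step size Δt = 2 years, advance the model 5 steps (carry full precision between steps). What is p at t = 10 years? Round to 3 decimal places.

0.587

Update rule: p ← p + [c·p·(1−p) − e·p]·Δt with Δt = 2.
t = 2: p = 0.49600 + (+0.08923) = 0.58523
t = 4: p = 0.58523 + (+0.00210) = 0.58733
t = 6: p = 0.58733 + (-0.00033) = 0.58700
t = 8: p = 0.58700 + (+0.00005) = 0.58705
t = 10: p = 0.58705 + (-0.00001) = 0.58704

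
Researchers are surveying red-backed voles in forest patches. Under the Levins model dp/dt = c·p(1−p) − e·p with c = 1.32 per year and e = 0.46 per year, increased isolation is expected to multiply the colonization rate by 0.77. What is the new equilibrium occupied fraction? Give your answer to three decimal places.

0.547

Before: p* = 1 − 0.46/1.32 = 0.6515.
After the change, c = 1.0164, e = 0.46, so p* = 1 − 0.46/1.0164 = 0.5474.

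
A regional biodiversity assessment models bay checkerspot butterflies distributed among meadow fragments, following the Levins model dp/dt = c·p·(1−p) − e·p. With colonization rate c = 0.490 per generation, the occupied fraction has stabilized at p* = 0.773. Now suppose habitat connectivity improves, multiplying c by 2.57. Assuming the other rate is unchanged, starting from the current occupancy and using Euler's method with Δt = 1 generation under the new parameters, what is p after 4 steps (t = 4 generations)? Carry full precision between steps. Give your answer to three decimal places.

Balance c(1−p*) = e gives e = 0.490×(1 − 0.77300) = 0.11123.
Starting from p₀ = 0.77300; update p ← p + (dp/dt)·Δt with the new parameters.
step 1: Δp = +0.13499, p = 0.90799
step 2: Δp = +0.00421, p = 0.91220
step 3: Δp = -0.00061, p = 0.91159
step 4: Δp = +0.00009, p = 0.91168

0.912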